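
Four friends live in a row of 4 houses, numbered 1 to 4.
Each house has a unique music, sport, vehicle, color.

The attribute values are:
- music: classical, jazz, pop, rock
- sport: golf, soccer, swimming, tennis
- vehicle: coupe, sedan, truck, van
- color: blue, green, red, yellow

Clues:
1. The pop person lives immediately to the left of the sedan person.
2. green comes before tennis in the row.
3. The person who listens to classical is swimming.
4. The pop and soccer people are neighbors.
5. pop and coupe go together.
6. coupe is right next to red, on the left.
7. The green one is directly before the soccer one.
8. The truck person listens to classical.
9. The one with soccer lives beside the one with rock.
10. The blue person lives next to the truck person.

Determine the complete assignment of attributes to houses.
Solution:

House | Music | Sport | Vehicle | Color
---------------------------------------
  1   | pop | golf | coupe | green
  2   | jazz | soccer | sedan | red
  3   | rock | tennis | van | blue
  4   | classical | swimming | truck | yellow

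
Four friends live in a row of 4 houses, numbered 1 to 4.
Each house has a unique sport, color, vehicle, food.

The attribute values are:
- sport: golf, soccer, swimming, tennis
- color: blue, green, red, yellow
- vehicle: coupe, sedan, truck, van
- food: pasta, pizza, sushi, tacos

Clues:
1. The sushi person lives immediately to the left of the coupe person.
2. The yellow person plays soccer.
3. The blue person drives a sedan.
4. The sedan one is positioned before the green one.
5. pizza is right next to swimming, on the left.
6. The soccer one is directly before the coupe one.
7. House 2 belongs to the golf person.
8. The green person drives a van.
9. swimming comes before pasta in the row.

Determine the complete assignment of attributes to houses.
Solution:

House | Sport | Color | Vehicle | Food
--------------------------------------
  1   | soccer | yellow | truck | sushi
  2   | golf | red | coupe | pizza
  3   | swimming | blue | sedan | tacos
  4   | tennis | green | van | pasta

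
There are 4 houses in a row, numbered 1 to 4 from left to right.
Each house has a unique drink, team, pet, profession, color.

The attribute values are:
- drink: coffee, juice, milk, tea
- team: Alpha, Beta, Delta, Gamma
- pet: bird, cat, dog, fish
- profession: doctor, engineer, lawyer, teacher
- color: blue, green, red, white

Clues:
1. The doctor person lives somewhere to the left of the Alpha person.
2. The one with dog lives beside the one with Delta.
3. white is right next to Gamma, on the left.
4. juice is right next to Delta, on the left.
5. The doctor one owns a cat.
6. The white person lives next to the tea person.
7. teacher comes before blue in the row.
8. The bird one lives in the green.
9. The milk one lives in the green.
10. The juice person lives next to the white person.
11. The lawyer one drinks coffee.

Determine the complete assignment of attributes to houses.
Solution:

House | Drink | Team | Pet | Profession | Color
-----------------------------------------------
  1   | juice | Beta | dog | teacher | red
  2   | coffee | Delta | fish | lawyer | white
  3   | tea | Gamma | cat | doctor | blue
  4   | milk | Alpha | bird | engineer | green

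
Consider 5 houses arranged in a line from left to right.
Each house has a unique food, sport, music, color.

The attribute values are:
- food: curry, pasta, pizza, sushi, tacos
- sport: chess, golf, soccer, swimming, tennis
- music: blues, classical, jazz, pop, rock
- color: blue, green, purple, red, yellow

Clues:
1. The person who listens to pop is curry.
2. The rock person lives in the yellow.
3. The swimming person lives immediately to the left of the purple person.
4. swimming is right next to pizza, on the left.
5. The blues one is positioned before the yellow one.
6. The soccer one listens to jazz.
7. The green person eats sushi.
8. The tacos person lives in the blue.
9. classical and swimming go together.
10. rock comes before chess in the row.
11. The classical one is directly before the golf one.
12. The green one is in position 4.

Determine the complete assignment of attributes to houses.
Solution:

House | Food | Sport | Music | Color
------------------------------------
  1   | tacos | swimming | classical | blue
  2   | pizza | golf | blues | purple
  3   | pasta | tennis | rock | yellow
  4   | sushi | soccer | jazz | green
  5   | curry | chess | pop | red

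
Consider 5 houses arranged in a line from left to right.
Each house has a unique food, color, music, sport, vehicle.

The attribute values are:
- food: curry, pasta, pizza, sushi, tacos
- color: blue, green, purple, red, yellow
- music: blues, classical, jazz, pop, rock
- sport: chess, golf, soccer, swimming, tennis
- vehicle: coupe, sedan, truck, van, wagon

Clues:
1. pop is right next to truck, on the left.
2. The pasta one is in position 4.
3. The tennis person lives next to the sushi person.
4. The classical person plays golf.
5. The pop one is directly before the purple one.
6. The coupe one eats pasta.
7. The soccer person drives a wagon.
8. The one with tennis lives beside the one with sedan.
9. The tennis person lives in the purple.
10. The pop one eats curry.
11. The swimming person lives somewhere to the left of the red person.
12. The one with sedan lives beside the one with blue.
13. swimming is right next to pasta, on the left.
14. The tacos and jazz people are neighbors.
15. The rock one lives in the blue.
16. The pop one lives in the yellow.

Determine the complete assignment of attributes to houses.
Solution:

House | Food | Color | Music | Sport | Vehicle
----------------------------------------------
  1   | curry | yellow | pop | soccer | wagon
  2   | tacos | purple | blues | tennis | truck
  3   | sushi | green | jazz | swimming | sedan
  4   | pasta | blue | rock | chess | coupe
  5   | pizza | red | classical | golf | van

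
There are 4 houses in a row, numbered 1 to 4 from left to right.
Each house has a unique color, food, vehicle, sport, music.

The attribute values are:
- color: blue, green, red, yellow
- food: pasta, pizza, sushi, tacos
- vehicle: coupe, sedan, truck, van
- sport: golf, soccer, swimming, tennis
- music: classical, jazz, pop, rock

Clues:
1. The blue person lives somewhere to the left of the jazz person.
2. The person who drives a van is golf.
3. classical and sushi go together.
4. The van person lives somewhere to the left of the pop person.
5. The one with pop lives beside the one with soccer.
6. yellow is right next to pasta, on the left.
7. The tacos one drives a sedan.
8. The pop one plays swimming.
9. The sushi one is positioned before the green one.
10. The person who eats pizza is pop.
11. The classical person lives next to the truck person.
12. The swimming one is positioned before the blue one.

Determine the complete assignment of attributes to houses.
Solution:

House | Color | Food | Vehicle | Sport | Music
----------------------------------------------
  1   | red | sushi | van | golf | classical
  2   | yellow | pizza | truck | swimming | pop
  3   | blue | pasta | coupe | soccer | rock
  4   | green | tacos | sedan | tennis | jazz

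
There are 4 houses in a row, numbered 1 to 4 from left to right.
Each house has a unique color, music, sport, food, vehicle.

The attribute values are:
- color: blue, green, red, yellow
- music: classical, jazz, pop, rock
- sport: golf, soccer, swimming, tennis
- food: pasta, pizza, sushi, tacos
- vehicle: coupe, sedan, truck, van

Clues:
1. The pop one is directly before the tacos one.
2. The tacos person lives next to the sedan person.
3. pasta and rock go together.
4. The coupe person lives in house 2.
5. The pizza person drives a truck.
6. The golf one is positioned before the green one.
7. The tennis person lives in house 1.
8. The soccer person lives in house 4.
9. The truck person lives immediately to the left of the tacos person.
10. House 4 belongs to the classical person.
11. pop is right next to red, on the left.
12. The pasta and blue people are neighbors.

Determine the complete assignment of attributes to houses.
Solution:

House | Color | Music | Sport | Food | Vehicle
----------------------------------------------
  1   | yellow | pop | tennis | pizza | truck
  2   | red | jazz | golf | tacos | coupe
  3   | green | rock | swimming | pasta | sedan
  4   | blue | classical | soccer | sushi | van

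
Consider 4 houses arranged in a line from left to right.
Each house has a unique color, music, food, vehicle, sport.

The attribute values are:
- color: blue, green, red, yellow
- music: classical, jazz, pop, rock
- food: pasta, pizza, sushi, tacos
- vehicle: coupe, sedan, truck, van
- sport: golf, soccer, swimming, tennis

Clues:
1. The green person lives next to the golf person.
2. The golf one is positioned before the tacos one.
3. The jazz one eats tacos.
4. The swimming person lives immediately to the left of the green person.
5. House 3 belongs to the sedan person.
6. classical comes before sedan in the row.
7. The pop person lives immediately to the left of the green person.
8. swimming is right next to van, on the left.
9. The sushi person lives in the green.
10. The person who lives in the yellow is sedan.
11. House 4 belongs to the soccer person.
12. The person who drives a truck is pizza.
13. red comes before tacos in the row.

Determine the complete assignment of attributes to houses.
Solution:

House | Color | Music | Food | Vehicle | Sport
----------------------------------------------
  1   | red | pop | pizza | truck | swimming
  2   | green | classical | sushi | van | tennis
  3   | yellow | rock | pasta | sedan | golf
  4   | blue | jazz | tacos | coupe | soccer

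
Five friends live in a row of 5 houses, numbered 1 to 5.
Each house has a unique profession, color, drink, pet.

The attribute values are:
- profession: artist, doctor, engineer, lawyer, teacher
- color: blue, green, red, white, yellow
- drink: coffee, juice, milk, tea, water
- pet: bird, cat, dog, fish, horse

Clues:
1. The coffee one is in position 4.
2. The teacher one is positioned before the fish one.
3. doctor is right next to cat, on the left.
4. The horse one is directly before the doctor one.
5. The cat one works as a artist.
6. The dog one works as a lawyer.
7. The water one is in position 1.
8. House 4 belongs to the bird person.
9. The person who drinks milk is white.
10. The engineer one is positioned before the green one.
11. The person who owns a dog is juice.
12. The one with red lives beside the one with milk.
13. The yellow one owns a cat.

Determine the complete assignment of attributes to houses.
Solution:

House | Profession | Color | Drink | Pet
----------------------------------------
  1   | teacher | red | water | horse
  2   | doctor | white | milk | fish
  3   | artist | yellow | tea | cat
  4   | engineer | blue | coffee | bird
  5   | lawyer | green | juice | dog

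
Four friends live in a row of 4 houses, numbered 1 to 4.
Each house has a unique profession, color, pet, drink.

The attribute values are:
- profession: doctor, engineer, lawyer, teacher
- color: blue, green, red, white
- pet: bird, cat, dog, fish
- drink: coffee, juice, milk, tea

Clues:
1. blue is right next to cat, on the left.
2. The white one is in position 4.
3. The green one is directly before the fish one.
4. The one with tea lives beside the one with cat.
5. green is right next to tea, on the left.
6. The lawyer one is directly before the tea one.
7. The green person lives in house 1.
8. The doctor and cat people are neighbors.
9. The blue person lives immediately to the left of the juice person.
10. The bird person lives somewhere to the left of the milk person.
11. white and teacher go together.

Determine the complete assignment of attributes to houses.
Solution:

House | Profession | Color | Pet | Drink
----------------------------------------
  1   | lawyer | green | bird | coffee
  2   | doctor | blue | fish | tea
  3   | engineer | red | cat | juice
  4   | teacher | white | dog | milk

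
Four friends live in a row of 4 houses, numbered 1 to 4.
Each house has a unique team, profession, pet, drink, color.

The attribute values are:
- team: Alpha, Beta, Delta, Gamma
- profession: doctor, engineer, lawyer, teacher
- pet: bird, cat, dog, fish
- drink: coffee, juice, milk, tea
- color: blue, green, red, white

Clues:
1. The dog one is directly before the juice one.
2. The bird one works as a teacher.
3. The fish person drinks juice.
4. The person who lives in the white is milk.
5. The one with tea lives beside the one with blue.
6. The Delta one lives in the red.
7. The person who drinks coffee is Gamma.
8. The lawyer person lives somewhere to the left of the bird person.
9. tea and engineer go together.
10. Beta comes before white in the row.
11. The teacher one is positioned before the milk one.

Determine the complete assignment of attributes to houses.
Solution:

House | Team | Profession | Pet | Drink | Color
-----------------------------------------------
  1   | Delta | engineer | dog | tea | red
  2   | Beta | lawyer | fish | juice | blue
  3   | Gamma | teacher | bird | coffee | green
  4   | Alpha | doctor | cat | milk | white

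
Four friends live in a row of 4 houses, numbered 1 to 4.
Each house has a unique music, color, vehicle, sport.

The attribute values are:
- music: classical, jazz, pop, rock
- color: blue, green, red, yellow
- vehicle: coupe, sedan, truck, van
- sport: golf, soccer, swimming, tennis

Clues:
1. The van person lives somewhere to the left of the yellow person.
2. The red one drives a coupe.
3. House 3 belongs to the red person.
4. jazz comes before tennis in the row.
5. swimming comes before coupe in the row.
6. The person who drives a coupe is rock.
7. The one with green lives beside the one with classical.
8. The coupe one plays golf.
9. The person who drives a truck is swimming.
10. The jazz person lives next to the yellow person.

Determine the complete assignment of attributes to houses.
Solution:

House | Music | Color | Vehicle | Sport
---------------------------------------
  1   | jazz | green | van | soccer
  2   | classical | yellow | truck | swimming
  3   | rock | red | coupe | golf
  4   | pop | blue | sedan | tennis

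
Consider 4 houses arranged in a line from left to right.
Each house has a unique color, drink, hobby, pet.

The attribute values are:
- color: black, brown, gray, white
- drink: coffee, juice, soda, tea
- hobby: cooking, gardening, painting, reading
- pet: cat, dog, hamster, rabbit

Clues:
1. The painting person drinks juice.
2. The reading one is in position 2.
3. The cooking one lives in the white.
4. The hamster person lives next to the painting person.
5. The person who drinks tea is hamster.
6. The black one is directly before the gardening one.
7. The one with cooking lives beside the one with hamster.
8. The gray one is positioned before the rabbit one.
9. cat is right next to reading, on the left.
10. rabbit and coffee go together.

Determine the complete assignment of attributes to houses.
Solution:

House | Color | Drink | Hobby | Pet
-----------------------------------
  1   | white | soda | cooking | cat
  2   | gray | tea | reading | hamster
  3   | black | juice | painting | dog
  4   | brown | coffee | gardening | rabbit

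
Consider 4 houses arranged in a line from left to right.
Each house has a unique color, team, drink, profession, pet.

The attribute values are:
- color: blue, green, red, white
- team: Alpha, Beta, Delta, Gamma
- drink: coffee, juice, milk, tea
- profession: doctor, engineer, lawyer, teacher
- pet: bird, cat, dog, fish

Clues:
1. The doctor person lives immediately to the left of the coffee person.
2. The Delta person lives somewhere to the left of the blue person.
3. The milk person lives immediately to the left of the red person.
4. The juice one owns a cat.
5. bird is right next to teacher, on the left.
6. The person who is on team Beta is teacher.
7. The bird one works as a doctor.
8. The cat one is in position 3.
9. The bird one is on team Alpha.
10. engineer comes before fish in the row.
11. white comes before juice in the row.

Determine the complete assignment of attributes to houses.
Solution:

House | Color | Team | Drink | Profession | Pet
-----------------------------------------------
  1   | white | Alpha | milk | doctor | bird
  2   | red | Beta | coffee | teacher | dog
  3   | green | Delta | juice | engineer | cat
  4   | blue | Gamma | tea | lawyer | fish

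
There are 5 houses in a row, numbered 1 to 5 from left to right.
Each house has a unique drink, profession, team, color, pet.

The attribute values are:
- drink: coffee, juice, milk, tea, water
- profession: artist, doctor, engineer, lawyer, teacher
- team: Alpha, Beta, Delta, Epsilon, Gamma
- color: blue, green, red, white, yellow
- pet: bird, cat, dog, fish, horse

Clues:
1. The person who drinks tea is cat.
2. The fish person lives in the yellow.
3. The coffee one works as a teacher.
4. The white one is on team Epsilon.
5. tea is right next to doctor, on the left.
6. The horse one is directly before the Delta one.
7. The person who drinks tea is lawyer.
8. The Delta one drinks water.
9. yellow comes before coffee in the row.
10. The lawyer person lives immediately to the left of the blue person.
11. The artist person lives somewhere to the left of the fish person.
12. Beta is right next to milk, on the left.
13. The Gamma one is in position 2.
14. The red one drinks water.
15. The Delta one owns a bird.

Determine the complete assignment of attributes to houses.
Solution:

House | Drink | Profession | Team | Color | Pet
-----------------------------------------------
  1   | tea | lawyer | Beta | green | cat
  2   | milk | doctor | Gamma | blue | horse
  3   | water | artist | Delta | red | bird
  4   | juice | engineer | Alpha | yellow | fish
  5   | coffee | teacher | Epsilon | white | dog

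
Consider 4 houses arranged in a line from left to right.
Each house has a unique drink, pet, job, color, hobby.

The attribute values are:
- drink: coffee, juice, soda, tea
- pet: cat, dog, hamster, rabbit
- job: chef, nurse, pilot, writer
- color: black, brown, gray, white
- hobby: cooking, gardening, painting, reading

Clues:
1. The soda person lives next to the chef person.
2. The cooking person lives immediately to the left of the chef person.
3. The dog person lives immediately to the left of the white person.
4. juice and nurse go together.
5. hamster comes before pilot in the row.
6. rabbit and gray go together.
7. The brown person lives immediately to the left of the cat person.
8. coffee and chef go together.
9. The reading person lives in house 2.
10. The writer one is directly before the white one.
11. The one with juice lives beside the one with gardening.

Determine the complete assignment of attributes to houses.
Solution:

House | Drink | Pet | Job | Color | Hobby
-----------------------------------------
  1   | soda | dog | writer | brown | cooking
  2   | coffee | cat | chef | white | reading
  3   | juice | hamster | nurse | black | painting
  4   | tea | rabbit | pilot | gray | gardening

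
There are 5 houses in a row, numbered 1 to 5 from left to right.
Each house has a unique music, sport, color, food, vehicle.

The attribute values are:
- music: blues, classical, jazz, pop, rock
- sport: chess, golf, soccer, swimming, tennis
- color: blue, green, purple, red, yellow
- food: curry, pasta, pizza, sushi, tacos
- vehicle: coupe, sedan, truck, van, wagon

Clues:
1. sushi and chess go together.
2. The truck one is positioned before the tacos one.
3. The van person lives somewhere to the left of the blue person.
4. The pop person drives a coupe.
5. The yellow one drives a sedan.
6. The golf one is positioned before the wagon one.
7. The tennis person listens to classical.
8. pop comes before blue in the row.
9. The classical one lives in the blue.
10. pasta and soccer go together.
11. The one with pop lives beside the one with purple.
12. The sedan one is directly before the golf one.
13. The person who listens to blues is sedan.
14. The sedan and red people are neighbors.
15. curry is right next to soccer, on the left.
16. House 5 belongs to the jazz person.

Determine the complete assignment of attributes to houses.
Solution:

House | Music | Sport | Color | Food | Vehicle
----------------------------------------------
  1   | blues | chess | yellow | sushi | sedan
  2   | pop | golf | red | curry | coupe
  3   | rock | soccer | purple | pasta | van
  4   | classical | tennis | blue | pizza | truck
  5   | jazz | swimming | green | tacos | wagon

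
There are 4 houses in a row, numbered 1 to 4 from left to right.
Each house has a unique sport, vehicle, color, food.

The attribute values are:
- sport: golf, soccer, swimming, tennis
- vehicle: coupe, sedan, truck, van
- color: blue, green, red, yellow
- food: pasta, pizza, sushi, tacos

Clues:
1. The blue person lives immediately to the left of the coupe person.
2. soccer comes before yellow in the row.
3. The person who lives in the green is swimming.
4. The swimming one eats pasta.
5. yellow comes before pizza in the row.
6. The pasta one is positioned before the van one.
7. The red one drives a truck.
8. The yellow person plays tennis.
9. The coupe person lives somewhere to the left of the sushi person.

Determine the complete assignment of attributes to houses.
Solution:

House | Sport | Vehicle | Color | Food
--------------------------------------
  1   | soccer | sedan | blue | tacos
  2   | swimming | coupe | green | pasta
  3   | tennis | van | yellow | sushi
  4   | golf | truck | red | pizza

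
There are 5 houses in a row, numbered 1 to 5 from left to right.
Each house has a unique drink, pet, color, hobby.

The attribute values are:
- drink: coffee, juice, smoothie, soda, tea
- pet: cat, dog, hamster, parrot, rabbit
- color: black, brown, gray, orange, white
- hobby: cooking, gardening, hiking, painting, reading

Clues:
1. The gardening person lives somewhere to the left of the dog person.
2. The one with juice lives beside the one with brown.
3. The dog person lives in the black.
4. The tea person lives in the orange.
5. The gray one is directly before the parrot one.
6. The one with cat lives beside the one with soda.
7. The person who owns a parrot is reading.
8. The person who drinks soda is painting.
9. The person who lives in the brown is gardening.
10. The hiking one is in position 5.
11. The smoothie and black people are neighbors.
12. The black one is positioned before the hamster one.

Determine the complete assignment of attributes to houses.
Solution:

House | Drink | Pet | Color | Hobby
-----------------------------------
  1   | coffee | rabbit | gray | cooking
  2   | juice | parrot | white | reading
  3   | smoothie | cat | brown | gardening
  4   | soda | dog | black | painting
  5   | tea | hamster | orange | hiking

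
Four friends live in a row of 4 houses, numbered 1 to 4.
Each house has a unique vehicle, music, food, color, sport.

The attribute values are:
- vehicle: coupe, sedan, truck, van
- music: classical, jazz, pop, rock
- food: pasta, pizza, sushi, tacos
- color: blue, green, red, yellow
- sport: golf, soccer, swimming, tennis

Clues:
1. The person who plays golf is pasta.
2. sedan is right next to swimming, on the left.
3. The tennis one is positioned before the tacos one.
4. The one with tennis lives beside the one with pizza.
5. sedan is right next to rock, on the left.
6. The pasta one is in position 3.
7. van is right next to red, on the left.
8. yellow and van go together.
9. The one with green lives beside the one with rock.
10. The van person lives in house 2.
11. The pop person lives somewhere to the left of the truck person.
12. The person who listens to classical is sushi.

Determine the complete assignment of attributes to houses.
Solution:

House | Vehicle | Music | Food | Color | Sport
----------------------------------------------
  1   | sedan | classical | sushi | green | tennis
  2   | van | rock | pizza | yellow | swimming
  3   | coupe | pop | pasta | red | golf
  4   | truck | jazz | tacos | blue | soccer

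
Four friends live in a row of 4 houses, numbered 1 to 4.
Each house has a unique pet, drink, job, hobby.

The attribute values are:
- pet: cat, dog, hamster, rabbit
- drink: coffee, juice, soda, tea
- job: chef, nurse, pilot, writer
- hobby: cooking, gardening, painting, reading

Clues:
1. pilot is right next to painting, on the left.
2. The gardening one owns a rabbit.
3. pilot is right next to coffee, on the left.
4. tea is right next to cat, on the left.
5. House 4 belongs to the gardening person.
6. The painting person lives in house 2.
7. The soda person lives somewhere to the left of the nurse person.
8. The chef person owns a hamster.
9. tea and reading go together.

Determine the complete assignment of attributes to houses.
Solution:

House | Pet | Drink | Job | Hobby
---------------------------------
  1   | dog | tea | pilot | reading
  2   | cat | coffee | writer | painting
  3   | hamster | soda | chef | cooking
  4   | rabbit | juice | nurse | gardening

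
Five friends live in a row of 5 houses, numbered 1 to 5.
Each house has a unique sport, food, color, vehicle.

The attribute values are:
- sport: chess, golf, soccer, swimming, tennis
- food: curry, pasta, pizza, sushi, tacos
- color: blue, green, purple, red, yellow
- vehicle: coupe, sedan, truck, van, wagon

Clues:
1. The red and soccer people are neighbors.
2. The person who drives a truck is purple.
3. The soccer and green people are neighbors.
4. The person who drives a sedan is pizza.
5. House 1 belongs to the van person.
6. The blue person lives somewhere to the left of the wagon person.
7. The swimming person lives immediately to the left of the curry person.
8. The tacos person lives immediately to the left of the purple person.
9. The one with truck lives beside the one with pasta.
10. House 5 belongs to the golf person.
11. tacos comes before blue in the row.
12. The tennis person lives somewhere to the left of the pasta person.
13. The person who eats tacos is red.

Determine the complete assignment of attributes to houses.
Solution:

House | Sport | Food | Color | Vehicle
--------------------------------------
  1   | tennis | tacos | red | van
  2   | soccer | sushi | purple | truck
  3   | chess | pasta | green | coupe
  4   | swimming | pizza | blue | sedan
  5   | golf | curry | yellow | wagon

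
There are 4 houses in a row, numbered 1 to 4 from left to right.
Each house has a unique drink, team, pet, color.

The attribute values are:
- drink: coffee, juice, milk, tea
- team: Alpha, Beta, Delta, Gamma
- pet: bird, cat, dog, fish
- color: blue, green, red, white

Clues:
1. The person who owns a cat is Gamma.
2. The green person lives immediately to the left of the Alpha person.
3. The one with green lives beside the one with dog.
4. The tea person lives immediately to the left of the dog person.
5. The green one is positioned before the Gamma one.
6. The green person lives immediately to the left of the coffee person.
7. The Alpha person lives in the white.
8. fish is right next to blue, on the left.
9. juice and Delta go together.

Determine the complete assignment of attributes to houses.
Solution:

House | Drink | Team | Pet | Color
----------------------------------
  1   | tea | Beta | bird | green
  2   | coffee | Alpha | dog | white
  3   | juice | Delta | fish | red
  4   | milk | Gamma | cat | blue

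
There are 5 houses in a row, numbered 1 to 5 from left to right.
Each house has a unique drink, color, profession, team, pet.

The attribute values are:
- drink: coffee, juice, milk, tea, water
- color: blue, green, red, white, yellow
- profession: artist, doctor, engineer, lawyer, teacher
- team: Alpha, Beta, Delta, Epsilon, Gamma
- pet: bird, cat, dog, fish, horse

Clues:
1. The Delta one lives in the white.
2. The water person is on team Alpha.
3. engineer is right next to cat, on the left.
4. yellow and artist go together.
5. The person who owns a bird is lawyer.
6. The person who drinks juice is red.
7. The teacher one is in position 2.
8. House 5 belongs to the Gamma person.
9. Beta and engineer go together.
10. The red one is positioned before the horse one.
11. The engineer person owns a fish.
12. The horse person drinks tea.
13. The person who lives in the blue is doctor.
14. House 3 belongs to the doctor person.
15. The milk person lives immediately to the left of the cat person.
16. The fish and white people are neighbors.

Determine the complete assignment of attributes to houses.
Solution:

House | Drink | Color | Profession | Team | Pet
-----------------------------------------------
  1   | milk | green | engineer | Beta | fish
  2   | coffee | white | teacher | Delta | cat
  3   | water | blue | doctor | Alpha | dog
  4   | juice | red | lawyer | Epsilon | bird
  5   | tea | yellow | artist | Gamma | horse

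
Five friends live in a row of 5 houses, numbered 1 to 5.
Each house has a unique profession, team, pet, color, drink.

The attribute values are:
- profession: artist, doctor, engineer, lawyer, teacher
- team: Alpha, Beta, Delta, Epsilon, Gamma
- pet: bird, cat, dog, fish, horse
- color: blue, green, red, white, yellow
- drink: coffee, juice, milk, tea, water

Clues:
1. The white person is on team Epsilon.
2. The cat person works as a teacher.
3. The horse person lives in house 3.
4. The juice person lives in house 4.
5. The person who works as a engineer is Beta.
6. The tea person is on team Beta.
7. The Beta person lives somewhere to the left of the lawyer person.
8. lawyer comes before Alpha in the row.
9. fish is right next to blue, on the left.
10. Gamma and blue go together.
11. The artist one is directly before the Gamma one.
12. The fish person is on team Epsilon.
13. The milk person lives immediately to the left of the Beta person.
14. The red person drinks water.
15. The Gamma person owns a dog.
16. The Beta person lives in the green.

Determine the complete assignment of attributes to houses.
Solution:

House | Profession | Team | Pet | Color | Drink
-----------------------------------------------
  1   | artist | Epsilon | fish | white | coffee
  2   | doctor | Gamma | dog | blue | milk
  3   | engineer | Beta | horse | green | tea
  4   | lawyer | Delta | bird | yellow | juice
  5   | teacher | Alpha | cat | red | water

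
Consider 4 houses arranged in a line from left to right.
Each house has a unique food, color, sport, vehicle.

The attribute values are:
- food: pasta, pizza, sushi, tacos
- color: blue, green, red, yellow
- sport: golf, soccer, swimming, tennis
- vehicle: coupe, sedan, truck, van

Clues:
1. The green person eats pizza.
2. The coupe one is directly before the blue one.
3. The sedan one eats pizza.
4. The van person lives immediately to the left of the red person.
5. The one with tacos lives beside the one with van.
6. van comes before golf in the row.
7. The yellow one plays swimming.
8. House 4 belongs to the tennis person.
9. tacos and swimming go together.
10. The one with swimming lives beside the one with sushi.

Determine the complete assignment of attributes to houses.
Solution:

House | Food | Color | Sport | Vehicle
--------------------------------------
  1   | tacos | yellow | swimming | coupe
  2   | sushi | blue | soccer | van
  3   | pasta | red | golf | truck
  4   | pizza | green | tennis | sedan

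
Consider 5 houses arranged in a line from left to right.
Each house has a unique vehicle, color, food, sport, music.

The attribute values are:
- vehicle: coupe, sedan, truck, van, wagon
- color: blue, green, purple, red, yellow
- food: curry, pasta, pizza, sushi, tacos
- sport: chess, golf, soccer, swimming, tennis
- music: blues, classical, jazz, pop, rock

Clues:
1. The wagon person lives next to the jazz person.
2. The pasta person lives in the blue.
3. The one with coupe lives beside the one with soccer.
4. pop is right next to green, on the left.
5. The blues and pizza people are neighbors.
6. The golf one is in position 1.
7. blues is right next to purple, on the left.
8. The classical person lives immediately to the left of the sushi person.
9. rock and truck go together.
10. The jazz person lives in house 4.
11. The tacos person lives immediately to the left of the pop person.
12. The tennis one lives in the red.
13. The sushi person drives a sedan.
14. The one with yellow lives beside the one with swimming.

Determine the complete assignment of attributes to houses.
Solution:

House | Vehicle | Color | Food | Sport | Music
----------------------------------------------
  1   | van | yellow | tacos | golf | blues
  2   | coupe | purple | pizza | swimming | pop
  3   | wagon | green | curry | soccer | classical
  4   | sedan | red | sushi | tennis | jazz
  5   | truck | blue | pasta | chess | rock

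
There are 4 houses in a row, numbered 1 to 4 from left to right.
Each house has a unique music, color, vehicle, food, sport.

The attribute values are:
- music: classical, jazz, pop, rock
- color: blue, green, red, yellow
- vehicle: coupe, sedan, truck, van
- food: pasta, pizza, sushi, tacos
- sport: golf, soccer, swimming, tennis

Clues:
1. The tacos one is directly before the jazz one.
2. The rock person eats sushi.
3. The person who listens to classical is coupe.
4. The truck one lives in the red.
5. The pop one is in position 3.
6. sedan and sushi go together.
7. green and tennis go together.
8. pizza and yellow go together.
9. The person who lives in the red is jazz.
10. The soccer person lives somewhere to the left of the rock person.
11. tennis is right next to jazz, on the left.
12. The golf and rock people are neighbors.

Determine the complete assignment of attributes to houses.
Solution:

House | Music | Color | Vehicle | Food | Sport
----------------------------------------------
  1   | classical | green | coupe | tacos | tennis
  2   | jazz | red | truck | pasta | soccer
  3   | pop | yellow | van | pizza | golf
  4   | rock | blue | sedan | sushi | swimming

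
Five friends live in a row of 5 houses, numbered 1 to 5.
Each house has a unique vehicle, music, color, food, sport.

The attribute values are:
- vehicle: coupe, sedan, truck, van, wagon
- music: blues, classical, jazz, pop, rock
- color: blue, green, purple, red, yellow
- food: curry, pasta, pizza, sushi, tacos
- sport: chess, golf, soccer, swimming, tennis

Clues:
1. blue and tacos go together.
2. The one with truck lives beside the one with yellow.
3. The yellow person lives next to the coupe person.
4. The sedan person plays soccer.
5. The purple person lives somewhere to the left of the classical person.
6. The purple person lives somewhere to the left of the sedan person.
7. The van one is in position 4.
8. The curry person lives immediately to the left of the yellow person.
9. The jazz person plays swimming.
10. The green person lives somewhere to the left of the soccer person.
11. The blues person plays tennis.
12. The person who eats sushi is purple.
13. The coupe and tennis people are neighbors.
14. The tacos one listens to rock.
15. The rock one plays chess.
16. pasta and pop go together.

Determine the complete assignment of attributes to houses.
Solution:

House | Vehicle | Music | Color | Food | Sport
----------------------------------------------
  1   | truck | jazz | green | curry | swimming
  2   | wagon | pop | yellow | pasta | golf
  3   | coupe | rock | blue | tacos | chess
  4   | van | blues | purple | sushi | tennis
  5   | sedan | classical | red | pizza | soccer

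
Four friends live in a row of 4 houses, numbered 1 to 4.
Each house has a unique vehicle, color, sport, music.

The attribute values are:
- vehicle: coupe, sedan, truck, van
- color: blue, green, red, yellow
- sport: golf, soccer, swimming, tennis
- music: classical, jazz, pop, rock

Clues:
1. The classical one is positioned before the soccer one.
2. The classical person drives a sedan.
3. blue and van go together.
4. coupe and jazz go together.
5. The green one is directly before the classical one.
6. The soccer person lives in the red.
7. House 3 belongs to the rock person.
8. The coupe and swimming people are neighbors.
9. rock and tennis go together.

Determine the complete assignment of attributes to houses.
Solution:

House | Vehicle | Color | Sport | Music
---------------------------------------
  1   | coupe | green | golf | jazz
  2   | sedan | yellow | swimming | classical
  3   | van | blue | tennis | rock
  4   | truck | red | soccer | pop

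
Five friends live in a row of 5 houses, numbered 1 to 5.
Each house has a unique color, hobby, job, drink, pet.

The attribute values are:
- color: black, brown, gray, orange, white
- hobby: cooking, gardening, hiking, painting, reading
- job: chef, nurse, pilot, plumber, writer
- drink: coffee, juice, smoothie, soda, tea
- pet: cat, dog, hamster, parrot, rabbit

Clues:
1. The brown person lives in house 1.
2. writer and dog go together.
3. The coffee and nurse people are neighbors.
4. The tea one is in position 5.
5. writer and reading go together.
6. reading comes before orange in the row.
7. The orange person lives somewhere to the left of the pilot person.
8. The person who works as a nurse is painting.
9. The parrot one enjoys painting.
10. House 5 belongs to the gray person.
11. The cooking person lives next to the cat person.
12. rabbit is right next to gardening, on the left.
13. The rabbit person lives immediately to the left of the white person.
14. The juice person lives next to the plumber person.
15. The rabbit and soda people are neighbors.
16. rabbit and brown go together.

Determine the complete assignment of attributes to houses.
Solution:

House | Color | Hobby | Job | Drink | Pet
-----------------------------------------
  1   | brown | cooking | chef | juice | rabbit
  2   | white | gardening | plumber | soda | cat
  3   | black | reading | writer | coffee | dog
  4   | orange | painting | nurse | smoothie | parrot
  5   | gray | hiking | pilot | tea | hamster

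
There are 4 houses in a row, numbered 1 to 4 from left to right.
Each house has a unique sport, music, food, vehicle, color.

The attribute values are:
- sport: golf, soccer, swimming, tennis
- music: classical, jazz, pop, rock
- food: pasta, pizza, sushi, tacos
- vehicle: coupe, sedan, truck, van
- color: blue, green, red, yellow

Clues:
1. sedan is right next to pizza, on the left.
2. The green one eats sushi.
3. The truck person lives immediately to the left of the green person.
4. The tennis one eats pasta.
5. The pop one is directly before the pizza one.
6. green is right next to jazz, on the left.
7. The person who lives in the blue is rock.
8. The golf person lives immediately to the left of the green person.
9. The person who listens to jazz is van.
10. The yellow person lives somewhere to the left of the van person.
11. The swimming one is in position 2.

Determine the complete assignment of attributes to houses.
Solution:

House | Sport | Music | Food | Vehicle | Color
----------------------------------------------
  1   | golf | classical | tacos | truck | yellow
  2   | swimming | pop | sushi | sedan | green
  3   | soccer | jazz | pizza | van | red
  4   | tennis | rock | pasta | coupe | blue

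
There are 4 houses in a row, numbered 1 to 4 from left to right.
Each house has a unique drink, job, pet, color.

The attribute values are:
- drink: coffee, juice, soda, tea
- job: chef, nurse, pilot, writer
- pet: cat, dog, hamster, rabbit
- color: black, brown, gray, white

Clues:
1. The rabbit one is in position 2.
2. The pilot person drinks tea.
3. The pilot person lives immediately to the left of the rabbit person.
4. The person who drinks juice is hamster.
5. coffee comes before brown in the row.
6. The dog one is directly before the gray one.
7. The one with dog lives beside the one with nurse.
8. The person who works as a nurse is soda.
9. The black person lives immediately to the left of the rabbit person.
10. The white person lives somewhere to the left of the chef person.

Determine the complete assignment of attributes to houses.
Solution:

House | Drink | Job | Pet | Color
---------------------------------
  1   | tea | pilot | dog | black
  2   | soda | nurse | rabbit | gray
  3   | coffee | writer | cat | white
  4   | juice | chef | hamster | brown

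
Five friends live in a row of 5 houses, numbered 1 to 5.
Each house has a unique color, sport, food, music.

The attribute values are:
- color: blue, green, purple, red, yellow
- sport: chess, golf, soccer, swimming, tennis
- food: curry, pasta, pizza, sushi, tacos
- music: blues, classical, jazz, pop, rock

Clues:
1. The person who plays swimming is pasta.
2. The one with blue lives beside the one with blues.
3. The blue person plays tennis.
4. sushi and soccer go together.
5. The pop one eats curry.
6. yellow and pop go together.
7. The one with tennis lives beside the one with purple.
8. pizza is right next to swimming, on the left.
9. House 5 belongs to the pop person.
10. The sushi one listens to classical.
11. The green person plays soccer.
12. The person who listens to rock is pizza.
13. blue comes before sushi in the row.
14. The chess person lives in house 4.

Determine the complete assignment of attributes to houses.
Solution:

House | Color | Sport | Food | Music
------------------------------------
  1   | blue | tennis | pizza | rock
  2   | purple | swimming | pasta | blues
  3   | green | soccer | sushi | classical
  4   | red | chess | tacos | jazz
  5   | yellow | golf | curry | pop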